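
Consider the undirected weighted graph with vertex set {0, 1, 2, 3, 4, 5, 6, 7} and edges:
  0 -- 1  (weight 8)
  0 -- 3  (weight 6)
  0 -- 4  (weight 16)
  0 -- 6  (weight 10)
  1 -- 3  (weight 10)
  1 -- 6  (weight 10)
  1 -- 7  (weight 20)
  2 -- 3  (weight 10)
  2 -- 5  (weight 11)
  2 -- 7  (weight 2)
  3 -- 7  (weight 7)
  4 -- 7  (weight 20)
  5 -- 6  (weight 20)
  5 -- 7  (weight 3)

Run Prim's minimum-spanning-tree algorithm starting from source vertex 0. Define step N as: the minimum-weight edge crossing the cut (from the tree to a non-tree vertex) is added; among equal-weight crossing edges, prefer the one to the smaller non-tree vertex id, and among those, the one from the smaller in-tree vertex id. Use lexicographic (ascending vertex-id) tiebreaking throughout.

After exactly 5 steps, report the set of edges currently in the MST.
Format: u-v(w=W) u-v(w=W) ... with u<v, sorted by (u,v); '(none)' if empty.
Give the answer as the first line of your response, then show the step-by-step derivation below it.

0-1(w=8) 0-3(w=6) 2-7(w=2) 3-7(w=7) 5-7(w=3)

step 1: add edge 0-3 (w=6); MST = {0-3(w=6)}
step 2: add edge 3-7 (w=7); MST = {0-3(w=6) 3-7(w=7)}
step 3: add edge 2-7 (w=2); MST = {0-3(w=6) 2-7(w=2) 3-7(w=7)}
step 4: add edge 5-7 (w=3); MST = {0-3(w=6) 2-7(w=2) 3-7(w=7) 5-7(w=3)}
step 5: add edge 0-1 (w=8); MST = {0-1(w=8) 0-3(w=6) 2-7(w=2) 3-7(w=7) 5-7(w=3)}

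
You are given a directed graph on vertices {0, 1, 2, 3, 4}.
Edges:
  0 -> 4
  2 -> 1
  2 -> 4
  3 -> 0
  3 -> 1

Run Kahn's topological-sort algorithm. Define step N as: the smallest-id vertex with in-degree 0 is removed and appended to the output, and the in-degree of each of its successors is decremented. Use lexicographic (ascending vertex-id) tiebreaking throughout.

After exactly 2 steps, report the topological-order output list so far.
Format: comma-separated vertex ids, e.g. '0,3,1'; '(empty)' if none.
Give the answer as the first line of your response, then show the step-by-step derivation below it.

2,3

step 1: output 2; order=[2]; indeg=(1,1,0,0,1)
step 2: output 3; order=[2,3]; indeg=(0,0,0,0,1)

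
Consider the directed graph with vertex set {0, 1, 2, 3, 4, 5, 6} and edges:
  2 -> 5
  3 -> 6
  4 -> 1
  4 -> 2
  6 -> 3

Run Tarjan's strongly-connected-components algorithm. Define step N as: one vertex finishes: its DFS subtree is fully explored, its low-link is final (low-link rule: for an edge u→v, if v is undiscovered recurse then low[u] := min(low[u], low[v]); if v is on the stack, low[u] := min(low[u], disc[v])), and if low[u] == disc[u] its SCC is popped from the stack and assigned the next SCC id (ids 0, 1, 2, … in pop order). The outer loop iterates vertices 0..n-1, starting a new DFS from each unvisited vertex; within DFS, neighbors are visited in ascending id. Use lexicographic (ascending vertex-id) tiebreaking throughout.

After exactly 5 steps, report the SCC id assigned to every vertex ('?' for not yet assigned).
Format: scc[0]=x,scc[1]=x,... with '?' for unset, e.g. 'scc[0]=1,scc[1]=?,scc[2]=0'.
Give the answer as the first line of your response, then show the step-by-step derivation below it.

scc[0]=0,scc[1]=1,scc[2]=3,scc[3]=?,scc[4]=?,scc[5]=2,scc[6]=?

step 1: low=(low[0]=0,low[1]=?,low[2]=?,low[3]=?,low[4]=?,low[5]=?,low[6]=?); scc=(scc[0]=0,scc[1]=?,scc[2]=?,scc[3]=?,scc[4]=?,scc[5]=?,scc[6]=?)
step 2: low=(low[0]=0,low[1]=1,low[2]=?,low[3]=?,low[4]=?,low[5]=?,low[6]=?); scc=(scc[0]=0,scc[1]=1,scc[2]=?,scc[3]=?,scc[4]=?,scc[5]=?,scc[6]=?)
step 3: low=(low[0]=0,low[1]=1,low[2]=2,low[3]=?,low[4]=?,low[5]=3,low[6]=?); scc=(scc[0]=0,scc[1]=1,scc[2]=?,scc[3]=?,scc[4]=?,scc[5]=2,scc[6]=?)
step 4: low=(low[0]=0,low[1]=1,low[2]=2,low[3]=?,low[4]=?,low[5]=3,low[6]=?); scc=(scc[0]=0,scc[1]=1,scc[2]=3,scc[3]=?,scc[4]=?,scc[5]=2,scc[6]=?)
step 5: low=(low[0]=0,low[1]=1,low[2]=2,low[3]=4,low[4]=?,low[5]=3,low[6]=4); scc=(scc[0]=0,scc[1]=1,scc[2]=3,scc[3]=?,scc[4]=?,scc[5]=2,scc[6]=?)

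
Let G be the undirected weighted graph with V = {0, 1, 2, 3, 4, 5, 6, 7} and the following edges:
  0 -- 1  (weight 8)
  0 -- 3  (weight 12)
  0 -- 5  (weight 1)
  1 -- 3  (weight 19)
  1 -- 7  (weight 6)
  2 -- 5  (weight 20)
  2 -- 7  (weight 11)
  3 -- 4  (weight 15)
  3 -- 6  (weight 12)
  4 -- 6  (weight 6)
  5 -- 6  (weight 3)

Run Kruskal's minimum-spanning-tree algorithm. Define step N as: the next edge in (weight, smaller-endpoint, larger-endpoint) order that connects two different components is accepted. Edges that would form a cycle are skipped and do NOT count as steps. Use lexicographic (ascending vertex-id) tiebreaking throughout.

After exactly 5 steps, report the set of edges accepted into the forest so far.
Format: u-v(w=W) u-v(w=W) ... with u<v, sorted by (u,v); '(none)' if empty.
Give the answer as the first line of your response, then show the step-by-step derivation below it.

0-1(w=8) 0-5(w=1) 1-7(w=6) 4-6(w=6) 5-6(w=3)

step 1: add edge 0-5 (w=1); MST = {0-5(w=1)}
step 2: add edge 5-6 (w=3); MST = {0-5(w=1) 5-6(w=3)}
step 3: add edge 1-7 (w=6); MST = {0-5(w=1) 1-7(w=6) 5-6(w=3)}
step 4: add edge 4-6 (w=6); MST = {0-5(w=1) 1-7(w=6) 4-6(w=6) 5-6(w=3)}
step 5: add edge 0-1 (w=8); MST = {0-1(w=8) 0-5(w=1) 1-7(w=6) 4-6(w=6) 5-6(w=3)}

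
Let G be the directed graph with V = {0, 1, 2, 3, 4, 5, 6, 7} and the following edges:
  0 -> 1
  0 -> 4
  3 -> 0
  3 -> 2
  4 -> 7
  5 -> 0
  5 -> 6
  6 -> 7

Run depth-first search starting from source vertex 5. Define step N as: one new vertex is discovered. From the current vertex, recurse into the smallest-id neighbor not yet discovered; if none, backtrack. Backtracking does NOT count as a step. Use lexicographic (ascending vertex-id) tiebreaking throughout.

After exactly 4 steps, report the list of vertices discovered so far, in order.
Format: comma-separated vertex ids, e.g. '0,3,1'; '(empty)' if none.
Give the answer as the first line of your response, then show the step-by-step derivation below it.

5,0,1,4

step 1: discover 5; path=5; order=5
step 2: discover 0; path=5>0; order=5,0
step 3: discover 1; path=5>0>1; order=5,0,1
step 4: discover 4; path=5>0>4; order=5,0,1,4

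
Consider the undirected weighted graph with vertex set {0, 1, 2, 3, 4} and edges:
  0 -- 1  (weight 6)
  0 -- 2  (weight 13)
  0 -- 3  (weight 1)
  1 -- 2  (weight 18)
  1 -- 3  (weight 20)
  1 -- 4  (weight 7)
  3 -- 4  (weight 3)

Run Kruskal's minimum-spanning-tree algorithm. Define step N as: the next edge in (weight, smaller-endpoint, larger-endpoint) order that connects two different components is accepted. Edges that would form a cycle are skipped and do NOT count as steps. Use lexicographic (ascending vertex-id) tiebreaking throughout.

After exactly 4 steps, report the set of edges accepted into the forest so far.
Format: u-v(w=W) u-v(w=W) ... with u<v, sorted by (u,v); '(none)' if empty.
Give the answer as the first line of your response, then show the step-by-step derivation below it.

0-1(w=6) 0-2(w=13) 0-3(w=1) 3-4(w=3)

step 1: add edge 0-3 (w=1); MST = {0-3(w=1)}
step 2: add edge 3-4 (w=3); MST = {0-3(w=1) 3-4(w=3)}
step 3: add edge 0-1 (w=6); MST = {0-1(w=6) 0-3(w=1) 3-4(w=3)}
step 4: add edge 0-2 (w=13); MST = {0-1(w=6) 0-2(w=13) 0-3(w=1) 3-4(w=3)}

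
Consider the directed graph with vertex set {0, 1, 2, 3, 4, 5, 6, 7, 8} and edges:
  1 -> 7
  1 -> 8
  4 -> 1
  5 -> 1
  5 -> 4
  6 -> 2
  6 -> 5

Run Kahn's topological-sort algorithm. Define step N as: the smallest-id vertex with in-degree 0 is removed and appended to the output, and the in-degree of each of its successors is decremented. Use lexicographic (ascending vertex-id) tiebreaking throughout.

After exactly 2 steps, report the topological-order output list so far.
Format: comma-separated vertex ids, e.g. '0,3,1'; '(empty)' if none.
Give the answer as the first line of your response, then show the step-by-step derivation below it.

0,3

step 1: output 0; order=[0]; indeg=(0,2,1,0,1,1,0,1,1)
step 2: output 3; order=[0,3]; indeg=(0,2,1,0,1,1,0,1,1)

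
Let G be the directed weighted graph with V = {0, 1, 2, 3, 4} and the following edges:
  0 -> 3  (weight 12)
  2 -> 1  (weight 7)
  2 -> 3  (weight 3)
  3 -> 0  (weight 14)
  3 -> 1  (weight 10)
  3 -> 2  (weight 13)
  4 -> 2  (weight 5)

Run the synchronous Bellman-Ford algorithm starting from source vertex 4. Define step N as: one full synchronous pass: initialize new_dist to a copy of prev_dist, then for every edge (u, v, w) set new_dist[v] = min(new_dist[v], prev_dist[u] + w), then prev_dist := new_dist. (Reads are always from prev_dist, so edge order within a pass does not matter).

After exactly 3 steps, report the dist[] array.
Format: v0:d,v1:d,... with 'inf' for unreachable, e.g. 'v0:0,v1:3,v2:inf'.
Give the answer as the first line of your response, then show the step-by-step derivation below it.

v0:22,v1:12,v2:5,v3:8,v4:0

step 1: dist = v0:inf,v1:inf,v2:5,v3:inf,v4:0
step 2: dist = v0:inf,v1:12,v2:5,v3:8,v4:0
step 3: dist = v0:22,v1:12,v2:5,v3:8,v4:0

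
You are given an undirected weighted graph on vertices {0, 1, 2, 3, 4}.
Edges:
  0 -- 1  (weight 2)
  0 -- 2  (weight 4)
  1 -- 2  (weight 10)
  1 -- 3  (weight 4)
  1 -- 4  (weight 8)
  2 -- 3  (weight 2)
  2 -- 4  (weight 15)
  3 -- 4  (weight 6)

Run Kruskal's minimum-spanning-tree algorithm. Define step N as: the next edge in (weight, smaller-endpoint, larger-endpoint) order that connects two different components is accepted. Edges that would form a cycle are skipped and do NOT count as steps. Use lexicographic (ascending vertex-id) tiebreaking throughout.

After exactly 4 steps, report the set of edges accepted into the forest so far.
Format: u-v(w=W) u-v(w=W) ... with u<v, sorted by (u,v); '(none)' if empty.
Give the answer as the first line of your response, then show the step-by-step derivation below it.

0-1(w=2) 0-2(w=4) 2-3(w=2) 3-4(w=6)

step 1: add edge 0-1 (w=2); MST = {0-1(w=2)}
step 2: add edge 2-3 (w=2); MST = {0-1(w=2) 2-3(w=2)}
step 3: add edge 0-2 (w=4); MST = {0-1(w=2) 0-2(w=4) 2-3(w=2)}
step 4: add edge 3-4 (w=6); MST = {0-1(w=2) 0-2(w=4) 2-3(w=2) 3-4(w=6)}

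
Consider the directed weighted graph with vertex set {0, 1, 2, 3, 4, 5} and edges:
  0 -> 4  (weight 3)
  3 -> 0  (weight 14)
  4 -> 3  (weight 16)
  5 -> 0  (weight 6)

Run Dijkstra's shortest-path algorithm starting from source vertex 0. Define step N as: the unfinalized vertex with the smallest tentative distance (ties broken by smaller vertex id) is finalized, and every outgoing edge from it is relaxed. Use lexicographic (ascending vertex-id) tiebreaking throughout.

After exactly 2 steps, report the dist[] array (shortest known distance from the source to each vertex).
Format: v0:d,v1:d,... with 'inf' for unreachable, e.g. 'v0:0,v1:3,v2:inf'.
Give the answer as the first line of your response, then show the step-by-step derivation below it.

v0:0,v1:inf,v2:inf,v3:19,v4:3,v5:inf

step 1: dist = v0:0,v1:inf,v2:inf,v3:inf,v4:3,v5:inf
step 2: dist = v0:0,v1:inf,v2:inf,v3:19,v4:3,v5:inf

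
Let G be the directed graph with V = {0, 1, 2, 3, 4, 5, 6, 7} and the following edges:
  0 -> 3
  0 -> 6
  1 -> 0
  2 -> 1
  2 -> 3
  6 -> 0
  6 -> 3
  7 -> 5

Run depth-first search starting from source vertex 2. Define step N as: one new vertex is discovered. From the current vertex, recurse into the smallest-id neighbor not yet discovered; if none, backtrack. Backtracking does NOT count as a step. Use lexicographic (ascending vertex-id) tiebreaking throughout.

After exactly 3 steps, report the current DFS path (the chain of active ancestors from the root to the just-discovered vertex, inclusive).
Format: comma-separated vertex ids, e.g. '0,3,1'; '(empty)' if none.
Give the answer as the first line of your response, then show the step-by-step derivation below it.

2,1,0

step 1: discover 2; path=2; order=2
step 2: discover 1; path=2>1; order=2,1
step 3: discover 0; path=2>1>0; order=2,1,0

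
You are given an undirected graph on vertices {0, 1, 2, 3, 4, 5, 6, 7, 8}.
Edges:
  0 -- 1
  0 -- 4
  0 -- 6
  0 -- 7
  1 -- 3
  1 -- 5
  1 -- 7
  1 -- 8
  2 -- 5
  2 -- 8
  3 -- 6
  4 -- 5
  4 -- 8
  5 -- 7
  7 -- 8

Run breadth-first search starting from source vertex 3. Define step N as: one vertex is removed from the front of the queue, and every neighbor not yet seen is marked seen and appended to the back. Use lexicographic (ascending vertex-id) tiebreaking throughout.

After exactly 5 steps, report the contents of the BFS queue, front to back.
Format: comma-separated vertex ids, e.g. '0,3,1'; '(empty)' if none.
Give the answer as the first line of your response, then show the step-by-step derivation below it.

7,8,4,2

step 1: dequeue 3; queue=[1,6]; order=3
step 2: dequeue 1; queue=[6,0,5,7,8]; order=3,1
step 3: dequeue 6; queue=[0,5,7,8]; order=3,1,6
step 4: dequeue 0; queue=[5,7,8,4]; order=3,1,6,0
step 5: dequeue 5; queue=[7,8,4,2]; order=3,1,6,0,5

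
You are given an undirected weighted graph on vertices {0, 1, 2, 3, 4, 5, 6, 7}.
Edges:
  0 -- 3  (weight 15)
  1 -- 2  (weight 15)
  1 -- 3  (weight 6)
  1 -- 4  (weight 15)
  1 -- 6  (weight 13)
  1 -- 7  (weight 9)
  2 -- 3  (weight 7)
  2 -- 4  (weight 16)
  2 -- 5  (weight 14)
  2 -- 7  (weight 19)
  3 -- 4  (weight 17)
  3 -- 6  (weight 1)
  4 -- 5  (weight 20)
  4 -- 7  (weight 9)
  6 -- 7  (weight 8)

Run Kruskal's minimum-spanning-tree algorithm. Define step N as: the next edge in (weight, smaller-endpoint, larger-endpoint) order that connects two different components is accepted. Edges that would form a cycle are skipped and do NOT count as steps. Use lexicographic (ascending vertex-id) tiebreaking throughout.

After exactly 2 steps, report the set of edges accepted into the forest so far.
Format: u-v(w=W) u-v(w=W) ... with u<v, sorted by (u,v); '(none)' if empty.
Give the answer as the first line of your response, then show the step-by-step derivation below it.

1-3(w=6) 3-6(w=1)

step 1: add edge 3-6 (w=1); MST = {3-6(w=1)}
step 2: add edge 1-3 (w=6); MST = {1-3(w=6) 3-6(w=1)}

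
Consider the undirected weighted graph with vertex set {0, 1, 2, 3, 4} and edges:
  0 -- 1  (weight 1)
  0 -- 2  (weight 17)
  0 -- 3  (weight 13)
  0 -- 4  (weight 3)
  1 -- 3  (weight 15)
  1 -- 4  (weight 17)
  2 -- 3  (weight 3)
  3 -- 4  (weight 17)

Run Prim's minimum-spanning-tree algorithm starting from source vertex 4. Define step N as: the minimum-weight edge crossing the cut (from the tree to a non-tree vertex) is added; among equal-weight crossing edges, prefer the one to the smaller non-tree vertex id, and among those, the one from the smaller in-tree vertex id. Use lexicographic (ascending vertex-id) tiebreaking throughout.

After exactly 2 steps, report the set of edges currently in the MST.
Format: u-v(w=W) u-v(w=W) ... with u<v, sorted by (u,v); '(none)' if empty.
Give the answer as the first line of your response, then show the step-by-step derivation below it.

0-1(w=1) 0-4(w=3)

step 1: add edge 0-4 (w=3); MST = {0-4(w=3)}
step 2: add edge 0-1 (w=1); MST = {0-1(w=1) 0-4(w=3)}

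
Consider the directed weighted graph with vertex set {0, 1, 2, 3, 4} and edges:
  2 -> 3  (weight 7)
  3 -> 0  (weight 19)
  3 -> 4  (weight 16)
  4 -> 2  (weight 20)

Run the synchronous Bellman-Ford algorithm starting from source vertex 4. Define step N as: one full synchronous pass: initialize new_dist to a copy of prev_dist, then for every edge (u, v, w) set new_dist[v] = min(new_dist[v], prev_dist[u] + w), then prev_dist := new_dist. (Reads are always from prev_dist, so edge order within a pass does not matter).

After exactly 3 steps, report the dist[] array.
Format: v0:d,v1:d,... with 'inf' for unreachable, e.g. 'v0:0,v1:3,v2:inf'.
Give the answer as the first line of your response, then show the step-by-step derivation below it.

v0:46,v1:inf,v2:20,v3:27,v4:0

step 1: dist = v0:inf,v1:inf,v2:20,v3:inf,v4:0
step 2: dist = v0:inf,v1:inf,v2:20,v3:27,v4:0
step 3: dist = v0:46,v1:inf,v2:20,v3:27,v4:0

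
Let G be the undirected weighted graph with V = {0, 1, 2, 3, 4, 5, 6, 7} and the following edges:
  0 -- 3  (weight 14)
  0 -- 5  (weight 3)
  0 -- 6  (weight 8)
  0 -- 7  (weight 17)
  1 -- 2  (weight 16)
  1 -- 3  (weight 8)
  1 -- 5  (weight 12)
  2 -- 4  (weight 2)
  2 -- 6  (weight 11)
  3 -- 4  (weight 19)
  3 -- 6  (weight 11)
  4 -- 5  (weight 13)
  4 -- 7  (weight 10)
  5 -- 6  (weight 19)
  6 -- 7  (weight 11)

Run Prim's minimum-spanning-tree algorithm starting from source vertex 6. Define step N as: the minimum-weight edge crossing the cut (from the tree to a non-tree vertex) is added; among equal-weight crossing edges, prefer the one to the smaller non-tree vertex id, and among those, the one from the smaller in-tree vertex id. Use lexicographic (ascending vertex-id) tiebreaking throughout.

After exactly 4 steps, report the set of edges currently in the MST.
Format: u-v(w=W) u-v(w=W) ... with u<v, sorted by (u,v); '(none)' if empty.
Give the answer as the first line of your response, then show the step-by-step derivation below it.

0-5(w=3) 0-6(w=8) 2-4(w=2) 2-6(w=11)

step 1: add edge 0-6 (w=8); MST = {0-6(w=8)}
step 2: add edge 0-5 (w=3); MST = {0-5(w=3) 0-6(w=8)}
step 3: add edge 2-6 (w=11); MST = {0-5(w=3) 0-6(w=8) 2-6(w=11)}
step 4: add edge 2-4 (w=2); MST = {0-5(w=3) 0-6(w=8) 2-4(w=2) 2-6(w=11)}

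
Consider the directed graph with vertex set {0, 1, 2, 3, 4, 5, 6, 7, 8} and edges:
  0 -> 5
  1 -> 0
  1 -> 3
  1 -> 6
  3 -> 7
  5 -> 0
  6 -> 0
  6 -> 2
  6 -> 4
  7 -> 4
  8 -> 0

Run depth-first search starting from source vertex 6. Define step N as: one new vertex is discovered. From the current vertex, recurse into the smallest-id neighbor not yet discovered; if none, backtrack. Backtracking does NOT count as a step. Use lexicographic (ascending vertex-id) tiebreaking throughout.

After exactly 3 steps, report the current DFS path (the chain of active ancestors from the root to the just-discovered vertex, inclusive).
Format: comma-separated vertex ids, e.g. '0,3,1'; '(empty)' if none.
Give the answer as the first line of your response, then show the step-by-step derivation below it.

6,0,5

step 1: discover 6; path=6; order=6
step 2: discover 0; path=6>0; order=6,0
step 3: discover 5; path=6>0>5; order=6,0,5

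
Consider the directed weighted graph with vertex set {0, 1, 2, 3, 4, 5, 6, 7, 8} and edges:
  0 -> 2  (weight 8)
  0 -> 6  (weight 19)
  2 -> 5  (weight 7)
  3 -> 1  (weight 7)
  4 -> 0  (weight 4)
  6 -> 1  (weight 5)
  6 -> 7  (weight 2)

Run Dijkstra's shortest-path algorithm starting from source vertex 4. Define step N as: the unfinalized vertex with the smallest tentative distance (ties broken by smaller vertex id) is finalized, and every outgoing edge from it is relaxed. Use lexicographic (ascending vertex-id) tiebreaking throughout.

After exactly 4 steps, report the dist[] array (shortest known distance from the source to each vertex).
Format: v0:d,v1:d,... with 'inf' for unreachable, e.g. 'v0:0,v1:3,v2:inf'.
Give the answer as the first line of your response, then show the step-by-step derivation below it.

v0:4,v1:inf,v2:12,v3:inf,v4:0,v5:19,v6:23,v7:inf,v8:inf

step 1: dist = v0:4,v1:inf,v2:inf,v3:inf,v4:0,v5:inf,v6:inf,v7:inf,v8:inf
step 2: dist = v0:4,v1:inf,v2:12,v3:inf,v4:0,v5:inf,v6:23,v7:inf,v8:inf
step 3: dist = v0:4,v1:inf,v2:12,v3:inf,v4:0,v5:19,v6:23,v7:inf,v8:inf
step 4: dist = v0:4,v1:inf,v2:12,v3:inf,v4:0,v5:19,v6:23,v7:inf,v8:inf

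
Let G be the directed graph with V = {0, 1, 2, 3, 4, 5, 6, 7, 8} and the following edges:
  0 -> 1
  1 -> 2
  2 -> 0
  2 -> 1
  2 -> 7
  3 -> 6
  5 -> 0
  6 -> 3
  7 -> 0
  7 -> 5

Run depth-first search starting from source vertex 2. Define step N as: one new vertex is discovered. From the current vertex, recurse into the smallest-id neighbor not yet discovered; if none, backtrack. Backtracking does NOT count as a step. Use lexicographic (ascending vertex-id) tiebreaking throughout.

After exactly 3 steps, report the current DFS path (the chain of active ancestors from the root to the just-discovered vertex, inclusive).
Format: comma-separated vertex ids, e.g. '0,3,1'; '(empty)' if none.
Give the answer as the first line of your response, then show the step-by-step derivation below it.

2,0,1

step 1: discover 2; path=2; order=2
step 2: discover 0; path=2>0; order=2,0
step 3: discover 1; path=2>0>1; order=2,0,1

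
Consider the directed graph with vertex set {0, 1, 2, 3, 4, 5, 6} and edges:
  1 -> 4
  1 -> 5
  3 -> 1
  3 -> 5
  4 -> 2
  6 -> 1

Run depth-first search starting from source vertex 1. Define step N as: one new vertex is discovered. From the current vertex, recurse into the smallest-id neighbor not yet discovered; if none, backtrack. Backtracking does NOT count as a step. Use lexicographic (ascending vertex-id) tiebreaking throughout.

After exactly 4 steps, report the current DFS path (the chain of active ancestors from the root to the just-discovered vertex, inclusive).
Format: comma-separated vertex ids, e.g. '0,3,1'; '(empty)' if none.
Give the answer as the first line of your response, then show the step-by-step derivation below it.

1,5

step 1: discover 1; path=1; order=1
step 2: discover 4; path=1>4; order=1,4
step 3: discover 2; path=1>4>2; order=1,4,2
step 4: discover 5; path=1>5; order=1,4,2,5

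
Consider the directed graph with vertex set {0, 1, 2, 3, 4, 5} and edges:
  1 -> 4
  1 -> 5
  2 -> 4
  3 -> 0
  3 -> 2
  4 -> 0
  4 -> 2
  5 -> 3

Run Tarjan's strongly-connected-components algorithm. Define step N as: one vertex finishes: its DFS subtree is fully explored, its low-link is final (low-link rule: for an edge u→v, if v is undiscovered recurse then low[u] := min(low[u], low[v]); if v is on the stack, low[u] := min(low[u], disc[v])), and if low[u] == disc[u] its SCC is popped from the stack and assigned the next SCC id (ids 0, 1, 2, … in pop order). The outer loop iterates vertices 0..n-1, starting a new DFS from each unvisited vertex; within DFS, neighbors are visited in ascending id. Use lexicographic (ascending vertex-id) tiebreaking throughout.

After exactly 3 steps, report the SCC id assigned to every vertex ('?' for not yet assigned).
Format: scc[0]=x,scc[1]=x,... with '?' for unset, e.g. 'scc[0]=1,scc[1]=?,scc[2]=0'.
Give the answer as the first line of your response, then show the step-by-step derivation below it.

scc[0]=0,scc[1]=?,scc[2]=1,scc[3]=?,scc[4]=1,scc[5]=?

step 1: low=(low[0]=0,low[1]=?,low[2]=?,low[3]=?,low[4]=?,low[5]=?); scc=(scc[0]=0,scc[1]=?,scc[2]=?,scc[3]=?,scc[4]=?,scc[5]=?)
step 2: low=(low[0]=0,low[1]=1,low[2]=2,low[3]=?,low[4]=2,low[5]=?); scc=(scc[0]=0,scc[1]=?,scc[2]=?,scc[3]=?,scc[4]=?,scc[5]=?)
step 3: low=(low[0]=0,low[1]=1,low[2]=2,low[3]=?,low[4]=2,low[5]=?); scc=(scc[0]=0,scc[1]=?,scc[2]=1,scc[3]=?,scc[4]=1,scc[5]=?)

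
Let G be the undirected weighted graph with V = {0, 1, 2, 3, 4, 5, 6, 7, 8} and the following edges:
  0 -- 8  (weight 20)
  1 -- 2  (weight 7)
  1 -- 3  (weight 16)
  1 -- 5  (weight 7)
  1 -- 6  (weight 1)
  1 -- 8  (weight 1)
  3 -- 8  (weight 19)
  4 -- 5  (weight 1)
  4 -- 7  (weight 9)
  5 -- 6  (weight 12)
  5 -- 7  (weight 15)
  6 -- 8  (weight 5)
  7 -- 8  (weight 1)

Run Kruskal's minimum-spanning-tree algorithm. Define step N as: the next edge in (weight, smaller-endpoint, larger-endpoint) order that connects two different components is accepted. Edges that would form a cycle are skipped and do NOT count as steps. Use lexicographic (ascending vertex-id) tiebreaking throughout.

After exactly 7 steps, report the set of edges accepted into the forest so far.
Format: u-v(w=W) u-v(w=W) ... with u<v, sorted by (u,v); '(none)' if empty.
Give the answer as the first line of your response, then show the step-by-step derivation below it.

1-2(w=7) 1-3(w=16) 1-5(w=7) 1-6(w=1) 1-8(w=1) 4-5(w=1) 7-8(w=1)

step 1: add edge 1-6 (w=1); MST = {1-6(w=1)}
step 2: add edge 1-8 (w=1); MST = {1-6(w=1) 1-8(w=1)}
step 3: add edge 4-5 (w=1); MST = {1-6(w=1) 1-8(w=1) 4-5(w=1)}
step 4: add edge 7-8 (w=1); MST = {1-6(w=1) 1-8(w=1) 4-5(w=1) 7-8(w=1)}
step 5: add edge 1-2 (w=7); MST = {1-2(w=7) 1-6(w=1) 1-8(w=1) 4-5(w=1) 7-8(w=1)}
step 6: add edge 1-5 (w=7); MST = {1-2(w=7) 1-5(w=7) 1-6(w=1) 1-8(w=1) 4-5(w=1) 7-8(w=1)}
step 7: add edge 1-3 (w=16); MST = {1-2(w=7) 1-3(w=16) 1-5(w=7) 1-6(w=1) 1-8(w=1) 4-5(w=1) 7-8(w=1)}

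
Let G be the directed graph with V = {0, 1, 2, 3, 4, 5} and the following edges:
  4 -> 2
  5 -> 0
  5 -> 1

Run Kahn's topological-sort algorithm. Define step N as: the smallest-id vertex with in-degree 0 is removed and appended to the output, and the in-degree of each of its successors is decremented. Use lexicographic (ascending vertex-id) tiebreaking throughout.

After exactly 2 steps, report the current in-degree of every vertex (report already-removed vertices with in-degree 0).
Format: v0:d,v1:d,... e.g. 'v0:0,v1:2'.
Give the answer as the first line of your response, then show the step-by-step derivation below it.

v0:1,v1:1,v2:0,v3:0,v4:0,v5:0

step 1: output 3; order=[3]; indeg=(1,1,1,0,0,0)
step 2: output 4; order=[3,4]; indeg=(1,1,0,0,0,0)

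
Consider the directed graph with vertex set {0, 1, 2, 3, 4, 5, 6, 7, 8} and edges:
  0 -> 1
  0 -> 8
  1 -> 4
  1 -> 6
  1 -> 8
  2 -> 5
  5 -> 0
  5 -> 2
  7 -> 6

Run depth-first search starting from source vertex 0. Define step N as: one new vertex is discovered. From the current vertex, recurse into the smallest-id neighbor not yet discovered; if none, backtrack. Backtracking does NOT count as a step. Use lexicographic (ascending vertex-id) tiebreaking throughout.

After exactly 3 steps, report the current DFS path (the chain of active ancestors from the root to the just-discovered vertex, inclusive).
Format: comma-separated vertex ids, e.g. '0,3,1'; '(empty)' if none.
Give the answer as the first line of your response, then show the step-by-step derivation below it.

0,1,4

step 1: discover 0; path=0; order=0
step 2: discover 1; path=0>1; order=0,1
step 3: discover 4; path=0>1>4; order=0,1,4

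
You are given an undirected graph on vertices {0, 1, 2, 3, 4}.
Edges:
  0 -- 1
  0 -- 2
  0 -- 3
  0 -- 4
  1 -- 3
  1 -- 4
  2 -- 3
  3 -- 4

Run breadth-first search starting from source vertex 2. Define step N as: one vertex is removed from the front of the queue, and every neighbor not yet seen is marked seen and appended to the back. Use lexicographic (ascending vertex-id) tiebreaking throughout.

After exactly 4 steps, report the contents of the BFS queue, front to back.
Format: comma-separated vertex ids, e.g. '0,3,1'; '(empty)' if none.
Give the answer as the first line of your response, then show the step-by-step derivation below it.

4

step 1: dequeue 2; queue=[0,3]; order=2
step 2: dequeue 0; queue=[3,1,4]; order=2,0
step 3: dequeue 3; queue=[1,4]; order=2,0,3
step 4: dequeue 1; queue=[4]; order=2,0,3,1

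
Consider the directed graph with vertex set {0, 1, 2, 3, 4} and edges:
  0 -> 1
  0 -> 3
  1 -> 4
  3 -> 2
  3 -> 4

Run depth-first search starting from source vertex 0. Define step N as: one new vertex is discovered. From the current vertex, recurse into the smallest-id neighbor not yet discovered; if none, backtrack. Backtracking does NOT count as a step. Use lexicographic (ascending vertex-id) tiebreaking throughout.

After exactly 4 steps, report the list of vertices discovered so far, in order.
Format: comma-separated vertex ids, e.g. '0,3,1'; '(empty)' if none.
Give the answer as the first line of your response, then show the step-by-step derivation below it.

0,1,4,3

step 1: discover 0; path=0; order=0
step 2: discover 1; path=0>1; order=0,1
step 3: discover 4; path=0>1>4; order=0,1,4
step 4: discover 3; path=0>3; order=0,1,4,3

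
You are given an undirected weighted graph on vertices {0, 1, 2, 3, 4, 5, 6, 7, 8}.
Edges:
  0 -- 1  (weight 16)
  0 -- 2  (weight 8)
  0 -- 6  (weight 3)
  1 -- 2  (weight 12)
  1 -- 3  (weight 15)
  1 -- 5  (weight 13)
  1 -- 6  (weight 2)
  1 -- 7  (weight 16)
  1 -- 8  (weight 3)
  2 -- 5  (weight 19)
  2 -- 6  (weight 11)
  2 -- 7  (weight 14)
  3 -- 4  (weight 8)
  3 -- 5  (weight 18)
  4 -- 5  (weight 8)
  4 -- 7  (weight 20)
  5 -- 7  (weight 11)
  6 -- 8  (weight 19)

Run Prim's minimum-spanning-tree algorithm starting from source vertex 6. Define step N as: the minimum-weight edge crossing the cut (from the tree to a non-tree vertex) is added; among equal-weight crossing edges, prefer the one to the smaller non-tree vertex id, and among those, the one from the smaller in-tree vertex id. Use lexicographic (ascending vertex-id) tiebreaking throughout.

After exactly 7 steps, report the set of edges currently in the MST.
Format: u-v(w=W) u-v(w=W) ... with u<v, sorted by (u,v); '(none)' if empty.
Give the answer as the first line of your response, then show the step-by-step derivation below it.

0-2(w=8) 0-6(w=3) 1-5(w=13) 1-6(w=2) 1-8(w=3) 3-4(w=8) 4-5(w=8)

step 1: add edge 1-6 (w=2); MST = {1-6(w=2)}
step 2: add edge 0-6 (w=3); MST = {0-6(w=3) 1-6(w=2)}
step 3: add edge 1-8 (w=3); MST = {0-6(w=3) 1-6(w=2) 1-8(w=3)}
step 4: add edge 0-2 (w=8); MST = {0-2(w=8) 0-6(w=3) 1-6(w=2) 1-8(w=3)}
step 5: add edge 1-5 (w=13); MST = {0-2(w=8) 0-6(w=3) 1-5(w=13) 1-6(w=2) 1-8(w=3)}
step 6: add edge 4-5 (w=8); MST = {0-2(w=8) 0-6(w=3) 1-5(w=13) 1-6(w=2) 1-8(w=3) 4-5(w=8)}
step 7: add edge 3-4 (w=8); MST = {0-2(w=8) 0-6(w=3) 1-5(w=13) 1-6(w=2) 1-8(w=3) 3-4(w=8) 4-5(w=8)}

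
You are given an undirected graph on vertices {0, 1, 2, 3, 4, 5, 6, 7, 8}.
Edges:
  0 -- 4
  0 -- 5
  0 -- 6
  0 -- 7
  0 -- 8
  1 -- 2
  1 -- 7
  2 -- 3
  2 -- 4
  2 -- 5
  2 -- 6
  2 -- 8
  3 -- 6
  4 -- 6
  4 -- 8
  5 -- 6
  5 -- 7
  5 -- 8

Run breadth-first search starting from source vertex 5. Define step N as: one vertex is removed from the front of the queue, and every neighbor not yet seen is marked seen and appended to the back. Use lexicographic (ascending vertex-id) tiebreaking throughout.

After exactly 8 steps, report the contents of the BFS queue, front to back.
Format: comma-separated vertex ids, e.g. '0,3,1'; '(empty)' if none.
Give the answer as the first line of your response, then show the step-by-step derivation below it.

3

step 1: dequeue 5; queue=[0,2,6,7,8]; order=5
step 2: dequeue 0; queue=[2,6,7,8,4]; order=5,0
step 3: dequeue 2; queue=[6,7,8,4,1,3]; order=5,0,2
step 4: dequeue 6; queue=[7,8,4,1,3]; order=5,0,2,6
step 5: dequeue 7; queue=[8,4,1,3]; order=5,0,2,6,7
step 6: dequeue 8; queue=[4,1,3]; order=5,0,2,6,7,8
step 7: dequeue 4; queue=[1,3]; order=5,0,2,6,7,8,4
step 8: dequeue 1; queue=[3]; order=5,0,2,6,7,8,4,1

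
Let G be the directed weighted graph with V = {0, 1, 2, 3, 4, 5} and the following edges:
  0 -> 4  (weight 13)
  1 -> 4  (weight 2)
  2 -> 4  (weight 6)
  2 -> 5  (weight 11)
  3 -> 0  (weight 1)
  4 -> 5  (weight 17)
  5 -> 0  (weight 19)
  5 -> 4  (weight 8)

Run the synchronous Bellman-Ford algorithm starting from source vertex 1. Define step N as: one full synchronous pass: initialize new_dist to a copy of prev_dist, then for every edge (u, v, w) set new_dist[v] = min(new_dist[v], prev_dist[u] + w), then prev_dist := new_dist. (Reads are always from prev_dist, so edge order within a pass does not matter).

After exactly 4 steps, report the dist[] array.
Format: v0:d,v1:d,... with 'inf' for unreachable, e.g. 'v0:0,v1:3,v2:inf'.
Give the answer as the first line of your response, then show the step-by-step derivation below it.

v0:38,v1:0,v2:inf,v3:inf,v4:2,v5:19

step 1: dist = v0:inf,v1:0,v2:inf,v3:inf,v4:2,v5:inf
step 2: dist = v0:inf,v1:0,v2:inf,v3:inf,v4:2,v5:19
step 3: dist = v0:38,v1:0,v2:inf,v3:inf,v4:2,v5:19
step 4: dist = v0:38,v1:0,v2:inf,v3:inf,v4:2,v5:19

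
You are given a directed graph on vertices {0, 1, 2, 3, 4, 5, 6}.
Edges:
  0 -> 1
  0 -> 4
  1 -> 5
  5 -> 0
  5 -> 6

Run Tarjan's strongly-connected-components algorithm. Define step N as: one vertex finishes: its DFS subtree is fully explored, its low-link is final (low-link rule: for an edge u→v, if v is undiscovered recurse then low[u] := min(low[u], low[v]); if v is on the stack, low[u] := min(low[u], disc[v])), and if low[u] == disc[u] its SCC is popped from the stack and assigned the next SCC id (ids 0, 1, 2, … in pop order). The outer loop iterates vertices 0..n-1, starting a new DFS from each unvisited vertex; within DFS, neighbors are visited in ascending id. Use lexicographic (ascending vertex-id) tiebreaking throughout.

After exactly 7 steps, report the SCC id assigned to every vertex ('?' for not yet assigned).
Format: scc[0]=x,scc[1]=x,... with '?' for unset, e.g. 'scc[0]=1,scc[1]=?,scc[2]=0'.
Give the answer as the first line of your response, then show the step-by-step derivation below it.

scc[0]=2,scc[1]=2,scc[2]=3,scc[3]=4,scc[4]=1,scc[5]=2,scc[6]=0

step 1: low=(low[0]=0,low[1]=1,low[2]=?,low[3]=?,low[4]=?,low[5]=0,low[6]=3); scc=(scc[0]=?,scc[1]=?,scc[2]=?,scc[3]=?,scc[4]=?,scc[5]=?,scc[6]=0)
step 2: low=(low[0]=0,low[1]=1,low[2]=?,low[3]=?,low[4]=?,low[5]=0,low[6]=3); scc=(scc[0]=?,scc[1]=?,scc[2]=?,scc[3]=?,scc[4]=?,scc[5]=?,scc[6]=0)
step 3: low=(low[0]=0,low[1]=0,low[2]=?,low[3]=?,low[4]=?,low[5]=0,low[6]=3); scc=(scc[0]=?,scc[1]=?,scc[2]=?,scc[3]=?,scc[4]=?,scc[5]=?,scc[6]=0)
step 4: low=(low[0]=0,low[1]=0,low[2]=?,low[3]=?,low[4]=4,low[5]=0,low[6]=3); scc=(scc[0]=?,scc[1]=?,scc[2]=?,scc[3]=?,scc[4]=1,scc[5]=?,scc[6]=0)
step 5: low=(low[0]=0,low[1]=0,low[2]=?,low[3]=?,low[4]=4,low[5]=0,low[6]=3); scc=(scc[0]=2,scc[1]=2,scc[2]=?,scc[3]=?,scc[4]=1,scc[5]=2,scc[6]=0)
step 6: low=(low[0]=0,low[1]=0,low[2]=5,low[3]=?,low[4]=4,low[5]=0,low[6]=3); scc=(scc[0]=2,scc[1]=2,scc[2]=3,scc[3]=?,scc[4]=1,scc[5]=2,scc[6]=0)
step 7: low=(low[0]=0,low[1]=0,low[2]=5,low[3]=6,low[4]=4,low[5]=0,low[6]=3); scc=(scc[0]=2,scc[1]=2,scc[2]=3,scc[3]=4,scc[4]=1,scc[5]=2,scc[6]=0)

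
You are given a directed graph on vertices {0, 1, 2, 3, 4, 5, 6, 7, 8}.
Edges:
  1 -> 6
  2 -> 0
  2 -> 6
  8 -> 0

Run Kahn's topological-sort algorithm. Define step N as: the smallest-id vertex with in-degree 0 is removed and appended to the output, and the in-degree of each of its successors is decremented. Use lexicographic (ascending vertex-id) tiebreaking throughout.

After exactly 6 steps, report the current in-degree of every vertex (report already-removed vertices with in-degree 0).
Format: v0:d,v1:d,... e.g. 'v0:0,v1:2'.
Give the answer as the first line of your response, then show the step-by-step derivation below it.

v0:1,v1:0,v2:0,v3:0,v4:0,v5:0,v6:0,v7:0,v8:0

step 1: output 1; order=[1]; indeg=(2,0,0,0,0,0,1,0,0)
step 2: output 2; order=[1,2]; indeg=(1,0,0,0,0,0,0,0,0)
step 3: output 3; order=[1,2,3]; indeg=(1,0,0,0,0,0,0,0,0)
step 4: output 4; order=[1,2,3,4]; indeg=(1,0,0,0,0,0,0,0,0)
step 5: output 5; order=[1,2,3,4,5]; indeg=(1,0,0,0,0,0,0,0,0)
step 6: output 6; order=[1,2,3,4,5,6]; indeg=(1,0,0,0,0,0,0,0,0)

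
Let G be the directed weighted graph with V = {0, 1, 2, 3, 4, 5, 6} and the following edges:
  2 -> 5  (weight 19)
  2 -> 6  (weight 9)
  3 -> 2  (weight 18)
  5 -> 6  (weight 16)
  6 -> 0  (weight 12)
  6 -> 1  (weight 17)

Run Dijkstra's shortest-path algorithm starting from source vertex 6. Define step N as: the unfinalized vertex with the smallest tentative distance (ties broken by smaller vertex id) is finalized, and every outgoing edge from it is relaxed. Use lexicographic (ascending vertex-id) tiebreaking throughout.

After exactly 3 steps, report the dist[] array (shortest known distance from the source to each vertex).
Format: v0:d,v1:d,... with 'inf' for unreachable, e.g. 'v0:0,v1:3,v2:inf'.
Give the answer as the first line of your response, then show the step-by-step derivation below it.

v0:12,v1:17,v2:inf,v3:inf,v4:inf,v5:inf,v6:0

step 1: dist = v0:12,v1:17,v2:inf,v3:inf,v4:inf,v5:inf,v6:0
step 2: dist = v0:12,v1:17,v2:inf,v3:inf,v4:inf,v5:inf,v6:0
step 3: dist = v0:12,v1:17,v2:inf,v3:inf,v4:inf,v5:inf,v6:0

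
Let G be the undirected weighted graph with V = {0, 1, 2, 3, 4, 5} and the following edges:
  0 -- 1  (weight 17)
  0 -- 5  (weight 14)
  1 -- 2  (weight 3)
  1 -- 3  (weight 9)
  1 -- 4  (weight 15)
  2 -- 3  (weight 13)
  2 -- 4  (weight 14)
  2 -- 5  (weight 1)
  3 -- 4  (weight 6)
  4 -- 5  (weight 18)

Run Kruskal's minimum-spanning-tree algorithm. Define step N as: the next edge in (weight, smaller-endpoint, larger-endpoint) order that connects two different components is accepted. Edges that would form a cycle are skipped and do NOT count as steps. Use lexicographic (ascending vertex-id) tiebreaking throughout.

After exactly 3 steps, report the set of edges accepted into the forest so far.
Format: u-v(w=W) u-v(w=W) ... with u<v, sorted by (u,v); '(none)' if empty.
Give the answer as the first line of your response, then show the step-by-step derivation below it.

1-2(w=3) 2-5(w=1) 3-4(w=6)

step 1: add edge 2-5 (w=1); MST = {2-5(w=1)}
step 2: add edge 1-2 (w=3); MST = {1-2(w=3) 2-5(w=1)}
step 3: add edge 3-4 (w=6); MST = {1-2(w=3) 2-5(w=1) 3-4(w=6)}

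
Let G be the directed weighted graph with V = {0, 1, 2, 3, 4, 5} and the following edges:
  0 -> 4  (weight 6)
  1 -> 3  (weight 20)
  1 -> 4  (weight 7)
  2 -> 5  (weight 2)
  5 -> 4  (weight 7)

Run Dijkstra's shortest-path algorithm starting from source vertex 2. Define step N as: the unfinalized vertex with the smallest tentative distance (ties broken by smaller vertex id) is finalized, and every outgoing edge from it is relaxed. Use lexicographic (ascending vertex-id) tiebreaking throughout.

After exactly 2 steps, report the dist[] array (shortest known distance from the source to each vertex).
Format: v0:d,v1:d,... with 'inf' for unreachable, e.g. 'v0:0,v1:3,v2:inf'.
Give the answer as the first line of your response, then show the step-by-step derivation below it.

v0:inf,v1:inf,v2:0,v3:inf,v4:9,v5:2

step 1: dist = v0:inf,v1:inf,v2:0,v3:inf,v4:inf,v5:2
step 2: dist = v0:inf,v1:inf,v2:0,v3:inf,v4:9,v5:2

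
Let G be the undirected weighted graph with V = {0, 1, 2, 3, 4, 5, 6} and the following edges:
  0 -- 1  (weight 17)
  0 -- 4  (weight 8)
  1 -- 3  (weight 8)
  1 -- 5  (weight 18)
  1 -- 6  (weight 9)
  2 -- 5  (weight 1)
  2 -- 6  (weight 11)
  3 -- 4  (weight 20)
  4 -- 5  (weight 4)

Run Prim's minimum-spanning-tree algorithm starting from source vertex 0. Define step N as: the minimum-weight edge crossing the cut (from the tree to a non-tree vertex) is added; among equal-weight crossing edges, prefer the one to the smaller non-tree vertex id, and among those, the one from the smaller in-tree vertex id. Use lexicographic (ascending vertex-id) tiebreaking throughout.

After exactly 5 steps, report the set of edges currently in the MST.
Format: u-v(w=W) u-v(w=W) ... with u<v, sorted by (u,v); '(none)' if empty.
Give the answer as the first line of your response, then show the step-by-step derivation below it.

0-4(w=8) 1-6(w=9) 2-5(w=1) 2-6(w=11) 4-5(w=4)

step 1: add edge 0-4 (w=8); MST = {0-4(w=8)}
step 2: add edge 4-5 (w=4); MST = {0-4(w=8) 4-5(w=4)}
step 3: add edge 2-5 (w=1); MST = {0-4(w=8) 2-5(w=1) 4-5(w=4)}
step 4: add edge 2-6 (w=11); MST = {0-4(w=8) 2-5(w=1) 2-6(w=11) 4-5(w=4)}
step 5: add edge 1-6 (w=9); MST = {0-4(w=8) 1-6(w=9) 2-5(w=1) 2-6(w=11) 4-5(w=4)}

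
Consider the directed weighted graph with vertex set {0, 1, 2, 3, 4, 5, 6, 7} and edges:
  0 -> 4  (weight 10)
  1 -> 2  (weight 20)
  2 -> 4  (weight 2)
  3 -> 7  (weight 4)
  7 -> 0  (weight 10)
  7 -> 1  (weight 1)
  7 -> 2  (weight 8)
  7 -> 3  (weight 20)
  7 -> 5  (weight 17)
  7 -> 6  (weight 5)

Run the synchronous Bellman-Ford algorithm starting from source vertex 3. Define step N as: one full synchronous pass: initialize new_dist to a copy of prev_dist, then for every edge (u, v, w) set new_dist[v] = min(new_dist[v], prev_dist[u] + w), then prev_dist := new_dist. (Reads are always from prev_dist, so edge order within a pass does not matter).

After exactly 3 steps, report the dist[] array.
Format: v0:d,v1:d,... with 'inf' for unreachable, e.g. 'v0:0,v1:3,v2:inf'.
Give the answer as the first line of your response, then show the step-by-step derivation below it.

v0:14,v1:5,v2:12,v3:0,v4:14,v5:21,v6:9,v7:4

step 1: dist = v0:inf,v1:inf,v2:inf,v3:0,v4:inf,v5:inf,v6:inf,v7:4
step 2: dist = v0:14,v1:5,v2:12,v3:0,v4:inf,v5:21,v6:9,v7:4
step 3: dist = v0:14,v1:5,v2:12,v3:0,v4:14,v5:21,v6:9,v7:4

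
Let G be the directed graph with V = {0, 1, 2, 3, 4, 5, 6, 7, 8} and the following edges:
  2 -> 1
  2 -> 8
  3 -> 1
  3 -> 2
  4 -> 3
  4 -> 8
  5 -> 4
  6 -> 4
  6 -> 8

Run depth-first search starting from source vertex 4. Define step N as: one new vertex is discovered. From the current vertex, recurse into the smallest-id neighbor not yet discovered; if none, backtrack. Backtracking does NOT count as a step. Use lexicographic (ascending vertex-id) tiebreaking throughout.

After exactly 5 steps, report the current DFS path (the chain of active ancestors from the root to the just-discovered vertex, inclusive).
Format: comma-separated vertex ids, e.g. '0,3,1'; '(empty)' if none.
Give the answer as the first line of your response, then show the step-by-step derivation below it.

4,3,2,8

step 1: discover 4; path=4; order=4
step 2: discover 3; path=4>3; order=4,3
step 3: discover 1; path=4>3>1; order=4,3,1
step 4: discover 2; path=4>3>2; order=4,3,1,2
step 5: discover 8; path=4>3>2>8; order=4,3,1,2,8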